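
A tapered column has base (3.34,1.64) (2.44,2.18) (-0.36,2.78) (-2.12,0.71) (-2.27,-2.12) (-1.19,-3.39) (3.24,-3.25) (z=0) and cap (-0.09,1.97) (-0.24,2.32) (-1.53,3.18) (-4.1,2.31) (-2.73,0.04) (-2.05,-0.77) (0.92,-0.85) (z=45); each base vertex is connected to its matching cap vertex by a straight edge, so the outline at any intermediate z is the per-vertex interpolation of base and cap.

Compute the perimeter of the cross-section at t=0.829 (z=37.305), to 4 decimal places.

Cross-section at t=0.829: each vertex is (1-t)·p0[i] + t·p1[i].
  v1: (1-0.829)·(3.34,1.64) + 0.829·(-0.09,1.97) = (0.4965,1.9136)
  v2: (1-0.829)·(2.44,2.18) + 0.829·(-0.24,2.32) = (0.2183,2.2961)
  v3: (1-0.829)·(-0.36,2.78) + 0.829·(-1.53,3.18) = (-1.3299,3.1116)
  v4: (1-0.829)·(-2.12,0.71) + 0.829·(-4.1,2.31) = (-3.7614,2.0364)
  v5: (1-0.829)·(-2.27,-2.12) + 0.829·(-2.73,0.04) = (-2.6513,-0.3294)
  v6: (1-0.829)·(-1.19,-3.39) + 0.829·(-2.05,-0.77) = (-1.9029,-1.2180)
  v7: (1-0.829)·(3.24,-3.25) + 0.829·(0.92,-0.85) = (1.3167,-1.2604)
Perimeter = Σ |v_{i+1} − v_i|:
  edge 1→2: √(-0.2782² + 0.3825²) = 0.4730 (running 0.4730)
  edge 2→3: √(-1.5482² + 0.8155²) = 1.7499 (running 2.2229)
  edge 3→4: √(-2.4315² + -1.0752²) = 2.6586 (running 4.8815)
  edge 4→5: √(1.1101² + -2.3658²) = 2.6133 (running 7.4947)
  edge 5→6: √(0.7484² + -0.8887²) = 1.1618 (running 8.6565)
  edge 6→7: √(3.2197² + -0.0424²) = 3.2199 (running 11.8765)
  edge 7→1: √(-0.8202² + 3.1740²) = 3.2782 (running 15.1547)
Perimeter = 15.1547

Perimeter at t=0.829: 15.1547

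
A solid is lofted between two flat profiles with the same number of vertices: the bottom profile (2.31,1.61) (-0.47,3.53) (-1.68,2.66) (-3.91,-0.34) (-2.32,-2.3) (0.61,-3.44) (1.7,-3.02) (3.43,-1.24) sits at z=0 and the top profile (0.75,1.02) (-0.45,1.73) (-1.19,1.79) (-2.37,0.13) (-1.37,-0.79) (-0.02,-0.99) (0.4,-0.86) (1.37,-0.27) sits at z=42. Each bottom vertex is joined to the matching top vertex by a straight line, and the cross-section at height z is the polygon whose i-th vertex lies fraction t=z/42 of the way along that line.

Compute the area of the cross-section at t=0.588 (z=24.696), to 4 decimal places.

Cross-section at t=0.588: each vertex is (1-t)·p0[i] + t·p1[i].
  v1: (1-0.588)·(2.31,1.61) + 0.588·(0.75,1.02) = (1.3927,1.2631)
  v2: (1-0.588)·(-0.47,3.53) + 0.588·(-0.45,1.73) = (-0.4582,2.4716)
  v3: (1-0.588)·(-1.68,2.66) + 0.588·(-1.19,1.79) = (-1.3919,2.1484)
  v4: (1-0.588)·(-3.91,-0.34) + 0.588·(-2.37,0.13) = (-3.0045,-0.0636)
  v5: (1-0.588)·(-2.32,-2.3) + 0.588·(-1.37,-0.79) = (-1.7614,-1.4121)
  v6: (1-0.588)·(0.61,-3.44) + 0.588·(-0.02,-0.99) = (0.2396,-1.9994)
  v7: (1-0.588)·(1.7,-3.02) + 0.588·(0.4,-0.86) = (0.9356,-1.7499)
  v8: (1-0.588)·(3.43,-1.24) + 0.588·(1.37,-0.27) = (2.2187,-0.6696)
Shoelace sum Σ(x_i·y_{i+1} − x_{i+1}·y_i):
  i=1: 1.3927·2.4716 − -0.4582·1.2631 = +4.0210 (running +4.0210)
  i=2: -0.4582·2.1484 − -1.3919·2.4716 = +2.4557 (running +6.4767)
  i=3: -1.3919·-0.0636 − -3.0045·2.1484 = +6.5435 (running +13.0202)
  i=4: -3.0045·-1.4121 − -1.7614·-0.0636 = +4.1306 (running +17.1508)
  i=5: -1.7614·-1.9994 − 0.2396·-1.4121 = +3.8600 (running +21.0109)
  i=6: 0.2396·-1.7499 − 0.9356·-1.9994 = +1.4514 (running +22.4623)
  i=7: 0.9356·-0.6696 − 2.2187·-1.7499 = +3.2561 (running +25.7184)
  i=8: 2.2187·1.2631 − 1.3927·-0.6696 = +3.7350 (running +29.4534)
Area = |Σ|/2 = |29.4534|/2 = 14.7267

Area at t=0.588: 14.7267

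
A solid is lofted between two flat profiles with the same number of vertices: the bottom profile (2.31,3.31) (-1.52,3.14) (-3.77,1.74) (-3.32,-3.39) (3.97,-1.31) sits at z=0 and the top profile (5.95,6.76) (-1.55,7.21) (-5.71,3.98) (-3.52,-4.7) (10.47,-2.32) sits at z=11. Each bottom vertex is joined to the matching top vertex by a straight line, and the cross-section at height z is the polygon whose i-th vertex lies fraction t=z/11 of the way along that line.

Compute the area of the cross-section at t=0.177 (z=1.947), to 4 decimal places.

Cross-section at t=0.177: each vertex is (1-t)·p0[i] + t·p1[i].
  v1: (1-0.177)·(2.31,3.31) + 0.177·(5.95,6.76) = (2.9543,3.9206)
  v2: (1-0.177)·(-1.52,3.14) + 0.177·(-1.55,7.21) = (-1.5253,3.8604)
  v3: (1-0.177)·(-3.77,1.74) + 0.177·(-5.71,3.98) = (-4.1134,2.1365)
  v4: (1-0.177)·(-3.32,-3.39) + 0.177·(-3.52,-4.7) = (-3.3554,-3.6219)
  v5: (1-0.177)·(3.97,-1.31) + 0.177·(10.47,-2.32) = (5.1205,-1.4888)
Shoelace sum Σ(x_i·y_{i+1} − x_{i+1}·y_i):
  i=1: 2.9543·3.8604 − -1.5253·3.9206 = +17.3849 (running +17.3849)
  i=2: -1.5253·2.1365 − -4.1134·3.8604 = +12.6205 (running +30.0053)
  i=3: -4.1134·-3.6219 − -3.3554·2.1365 = +22.0669 (running +52.0722)
  i=4: -3.3554·-1.4888 − 5.1205·-3.6219 = +23.5412 (running +75.6134)
  i=5: 5.1205·3.9206 − 2.9543·-1.4888 = +24.4739 (running +100.0873)
Area = |Σ|/2 = |100.0873|/2 = 50.0437

Area at t=0.177: 50.0437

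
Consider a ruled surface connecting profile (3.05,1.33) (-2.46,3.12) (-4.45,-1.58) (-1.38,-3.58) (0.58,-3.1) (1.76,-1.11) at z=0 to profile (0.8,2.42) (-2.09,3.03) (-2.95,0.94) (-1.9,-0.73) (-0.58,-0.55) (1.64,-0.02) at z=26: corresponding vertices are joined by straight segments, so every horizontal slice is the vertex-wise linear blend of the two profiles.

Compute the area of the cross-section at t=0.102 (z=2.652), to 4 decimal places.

Area at t=0.102: 28.2508

Cross-section at t=0.102: each vertex is (1-t)·p0[i] + t·p1[i].
  v1: (1-0.102)·(3.05,1.33) + 0.102·(0.8,2.42) = (2.8205,1.4412)
  v2: (1-0.102)·(-2.46,3.12) + 0.102·(-2.09,3.03) = (-2.4223,3.1108)
  v3: (1-0.102)·(-4.45,-1.58) + 0.102·(-2.95,0.94) = (-4.2970,-1.3230)
  v4: (1-0.102)·(-1.38,-3.58) + 0.102·(-1.9,-0.73) = (-1.4330,-3.2893)
  v5: (1-0.102)·(0.58,-3.1) + 0.102·(-0.58,-0.55) = (0.4617,-2.8399)
  v6: (1-0.102)·(1.76,-1.11) + 0.102·(1.64,-0.02) = (1.7478,-0.9988)
Shoelace sum Σ(x_i·y_{i+1} − x_{i+1}·y_i):
  i=1: 2.8205·3.1108 − -2.4223·1.4412 = +12.2650 (running +12.2650)
  i=2: -2.4223·-1.3230 − -4.2970·3.1108 = +16.5717 (running +28.8367)
  i=3: -4.2970·-3.2893 − -1.4330·-1.3230 = +12.2383 (running +41.0750)
  i=4: -1.4330·-2.8399 − 0.4617·-3.2893 = +5.5883 (running +46.6633)
  i=5: 0.4617·-0.9988 − 1.7478·-2.8399 = +4.5023 (running +51.1656)
  i=6: 1.7478·1.4412 − 2.8205·-0.9988 = +5.3360 (running +56.5016)
Area = |Σ|/2 = |56.5016|/2 = 28.2508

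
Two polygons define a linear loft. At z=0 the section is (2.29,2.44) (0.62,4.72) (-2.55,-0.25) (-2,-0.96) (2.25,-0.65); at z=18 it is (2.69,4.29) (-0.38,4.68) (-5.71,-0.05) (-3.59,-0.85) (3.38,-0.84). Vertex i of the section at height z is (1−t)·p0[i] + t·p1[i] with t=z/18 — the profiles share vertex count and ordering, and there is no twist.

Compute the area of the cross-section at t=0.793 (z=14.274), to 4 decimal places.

Cross-section at t=0.793: each vertex is (1-t)·p0[i] + t·p1[i].
  v1: (1-0.793)·(2.29,2.44) + 0.793·(2.69,4.29) = (2.6072,3.9071)
  v2: (1-0.793)·(0.62,4.72) + 0.793·(-0.38,4.68) = (-0.1730,4.6883)
  v3: (1-0.793)·(-2.55,-0.25) + 0.793·(-5.71,-0.05) = (-5.0559,-0.0914)
  v4: (1-0.793)·(-2,-0.96) + 0.793·(-3.59,-0.85) = (-3.2609,-0.8728)
  v5: (1-0.793)·(2.25,-0.65) + 0.793·(3.38,-0.84) = (3.1461,-0.8007)
Shoelace sum Σ(x_i·y_{i+1} − x_{i+1}·y_i):
  i=1: 2.6072·4.6883 − -0.1730·3.9071 = +12.8992 (running +12.8992)
  i=2: -0.1730·-0.0914 − -5.0559·4.6883 = +23.7192 (running +36.6184)
  i=3: -5.0559·-0.8728 − -3.2609·-0.0914 = +4.1146 (running +40.7330)
  i=4: -3.2609·-0.8007 − 3.1461·-0.8728 = +5.3567 (running +46.0897)
  i=5: 3.1461·3.9071 − 2.6072·-0.8007 = +14.3794 (running +60.4691)
Area = |Σ|/2 = |60.4691|/2 = 30.2346

Area at t=0.793: 30.2346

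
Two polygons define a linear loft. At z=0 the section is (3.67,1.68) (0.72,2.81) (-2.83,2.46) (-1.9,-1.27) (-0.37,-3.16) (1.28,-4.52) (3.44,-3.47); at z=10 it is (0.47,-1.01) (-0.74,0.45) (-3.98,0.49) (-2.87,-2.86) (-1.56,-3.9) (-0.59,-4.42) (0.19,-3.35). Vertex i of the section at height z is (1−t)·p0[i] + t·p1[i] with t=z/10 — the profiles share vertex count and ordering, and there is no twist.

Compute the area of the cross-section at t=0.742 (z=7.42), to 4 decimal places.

Cross-section at t=0.742: each vertex is (1-t)·p0[i] + t·p1[i].
  v1: (1-0.742)·(3.67,1.68) + 0.742·(0.47,-1.01) = (1.2956,-0.3160)
  v2: (1-0.742)·(0.72,2.81) + 0.742·(-0.74,0.45) = (-0.3633,1.0589)
  v3: (1-0.742)·(-2.83,2.46) + 0.742·(-3.98,0.49) = (-3.6833,0.9983)
  v4: (1-0.742)·(-1.9,-1.27) + 0.742·(-2.87,-2.86) = (-2.6197,-2.4498)
  v5: (1-0.742)·(-0.37,-3.16) + 0.742·(-1.56,-3.9) = (-1.2530,-3.7091)
  v6: (1-0.742)·(1.28,-4.52) + 0.742·(-0.59,-4.42) = (-0.1075,-4.4458)
  v7: (1-0.742)·(3.44,-3.47) + 0.742·(0.19,-3.35) = (1.0285,-3.3810)
Shoelace sum Σ(x_i·y_{i+1} − x_{i+1}·y_i):
  i=1: 1.2956·1.0589 − -0.3633·-0.3160 = +1.2571 (running +1.2571)
  i=2: -0.3633·0.9983 − -3.6833·1.0589 = +3.5375 (running +4.7946)
  i=3: -3.6833·-2.4498 − -2.6197·0.9983 = +11.6385 (running +16.4330)
  i=4: -2.6197·-3.7091 − -1.2530·-2.4498 = +6.6473 (running +23.0803)
  i=5: -1.2530·-4.4458 − -0.1075·-3.7091 = +5.1716 (running +28.2519)
  i=6: -0.1075·-3.3810 − 1.0285·-4.4458 = +4.9361 (running +33.1880)
  i=7: 1.0285·-0.3160 − 1.2956·-3.3810 = +4.0554 (running +37.2434)
Area = |Σ|/2 = |37.2434|/2 = 18.6217

Area at t=0.742: 18.6217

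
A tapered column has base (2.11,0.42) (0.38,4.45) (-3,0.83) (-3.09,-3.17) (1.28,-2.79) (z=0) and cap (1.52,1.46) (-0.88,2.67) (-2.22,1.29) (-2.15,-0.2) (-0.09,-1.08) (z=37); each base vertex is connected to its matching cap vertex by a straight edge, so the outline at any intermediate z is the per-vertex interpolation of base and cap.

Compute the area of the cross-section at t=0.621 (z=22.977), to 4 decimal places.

Cross-section at t=0.621: each vertex is (1-t)·p0[i] + t·p1[i].
  v1: (1-0.621)·(2.11,0.42) + 0.621·(1.52,1.46) = (1.7436,1.0658)
  v2: (1-0.621)·(0.38,4.45) + 0.621·(-0.88,2.67) = (-0.4025,3.3446)
  v3: (1-0.621)·(-3,0.83) + 0.621·(-2.22,1.29) = (-2.5156,1.1157)
  v4: (1-0.621)·(-3.09,-3.17) + 0.621·(-2.15,-0.2) = (-2.5063,-1.3256)
  v5: (1-0.621)·(1.28,-2.79) + 0.621·(-0.09,-1.08) = (0.4292,-1.7281)
Shoelace sum Σ(x_i·y_{i+1} − x_{i+1}·y_i):
  i=1: 1.7436·3.3446 − -0.4025·1.0658 = +6.2607 (running +6.2607)
  i=2: -0.4025·1.1157 − -2.5156·3.3446 = +7.9648 (running +14.2255)
  i=3: -2.5156·-1.3256 − -2.5063·1.1157 = +6.1309 (running +20.3564)
  i=4: -2.5063·-1.7281 − 0.4292·-1.3256 = +4.9000 (running +25.2564)
  i=5: 0.4292·1.0658 − 1.7436·-1.7281 = +3.4706 (running +28.7270)
Area = |Σ|/2 = |28.7270|/2 = 14.3635

Area at t=0.621: 14.3635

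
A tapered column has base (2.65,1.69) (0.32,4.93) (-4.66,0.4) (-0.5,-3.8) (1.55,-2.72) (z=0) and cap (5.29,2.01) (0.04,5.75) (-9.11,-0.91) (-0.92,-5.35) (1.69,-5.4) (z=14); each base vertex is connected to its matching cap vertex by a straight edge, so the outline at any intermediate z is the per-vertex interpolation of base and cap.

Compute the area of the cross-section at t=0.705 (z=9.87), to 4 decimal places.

Cross-section at t=0.705: each vertex is (1-t)·p0[i] + t·p1[i].
  v1: (1-0.705)·(2.65,1.69) + 0.705·(5.29,2.01) = (4.5112,1.9156)
  v2: (1-0.705)·(0.32,4.93) + 0.705·(0.04,5.75) = (0.1226,5.5081)
  v3: (1-0.705)·(-4.66,0.4) + 0.705·(-9.11,-0.91) = (-7.7973,-0.5235)
  v4: (1-0.705)·(-0.5,-3.8) + 0.705·(-0.92,-5.35) = (-0.7961,-4.8927)
  v5: (1-0.705)·(1.55,-2.72) + 0.705·(1.69,-5.4) = (1.6487,-4.6094)
Shoelace sum Σ(x_i·y_{i+1} − x_{i+1}·y_i):
  i=1: 4.5112·5.5081 − 0.1226·1.9156 = +24.6133 (running +24.6133)
  i=2: 0.1226·-0.5235 − -7.7973·5.5081 = +42.8838 (running +67.4971)
  i=3: -7.7973·-4.8927 − -0.7961·-0.5235 = +37.7332 (running +105.2303)
  i=4: -0.7961·-4.6094 − 1.6487·-4.8927 = +11.7362 (running +116.9666)
  i=5: 1.6487·1.9156 − 4.5112·-4.6094 = +23.9522 (running +140.9187)
Area = |Σ|/2 = |140.9187|/2 = 70.4594

Area at t=0.705: 70.4594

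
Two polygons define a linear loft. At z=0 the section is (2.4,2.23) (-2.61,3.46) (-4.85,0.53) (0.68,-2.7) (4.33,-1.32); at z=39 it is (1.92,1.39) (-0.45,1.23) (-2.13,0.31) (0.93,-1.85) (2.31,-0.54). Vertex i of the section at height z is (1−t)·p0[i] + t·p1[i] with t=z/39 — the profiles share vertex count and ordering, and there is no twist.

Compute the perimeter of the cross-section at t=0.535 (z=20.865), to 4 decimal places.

Cross-section at t=0.535: each vertex is (1-t)·p0[i] + t·p1[i].
  v1: (1-0.535)·(2.4,2.23) + 0.535·(1.92,1.39) = (2.1432,1.7806)
  v2: (1-0.535)·(-2.61,3.46) + 0.535·(-0.45,1.23) = (-1.4544,2.2669)
  v3: (1-0.535)·(-4.85,0.53) + 0.535·(-2.13,0.31) = (-3.3948,0.4123)
  v4: (1-0.535)·(0.68,-2.7) + 0.535·(0.93,-1.85) = (0.8137,-2.2453)
  v5: (1-0.535)·(4.33,-1.32) + 0.535·(2.31,-0.54) = (3.2493,-0.9027)
Perimeter = Σ |v_{i+1} − v_i|:
  edge 1→2: √(-3.5976² + 0.4863²) = 3.6303 (running 3.6303)
  edge 2→3: √(-1.9404² + -1.8546²) = 2.6842 (running 6.3145)
  edge 3→4: √(4.2085² + -2.6576²) = 4.9774 (running 11.2919)
  edge 4→5: √(2.4356² + 1.3426²) = 2.7811 (running 14.0730)
  edge 5→1: √(-1.1061² + 2.6833²) = 2.9023 (running 16.9753)
Perimeter = 16.9753

Perimeter at t=0.535: 16.9753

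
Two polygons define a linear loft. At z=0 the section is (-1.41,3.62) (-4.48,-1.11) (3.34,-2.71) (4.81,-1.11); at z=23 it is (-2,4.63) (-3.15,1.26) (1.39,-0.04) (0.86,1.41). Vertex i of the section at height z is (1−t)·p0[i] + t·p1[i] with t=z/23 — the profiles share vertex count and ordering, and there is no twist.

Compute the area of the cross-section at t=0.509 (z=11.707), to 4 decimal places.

Area at t=0.509: 18.2624

Cross-section at t=0.509: each vertex is (1-t)·p0[i] + t·p1[i].
  v1: (1-0.509)·(-1.41,3.62) + 0.509·(-2,4.63) = (-1.7103,4.1341)
  v2: (1-0.509)·(-4.48,-1.11) + 0.509·(-3.15,1.26) = (-3.8030,0.0963)
  v3: (1-0.509)·(3.34,-2.71) + 0.509·(1.39,-0.04) = (2.3474,-1.3510)
  v4: (1-0.509)·(4.81,-1.11) + 0.509·(0.86,1.41) = (2.7995,0.1727)
Shoelace sum Σ(x_i·y_{i+1} − x_{i+1}·y_i):
  i=1: -1.7103·0.0963 − -3.8030·4.1341 = +15.5573 (running +15.5573)
  i=2: -3.8030·-1.3510 − 2.3474·0.0963 = +4.9116 (running +20.4690)
  i=3: 2.3474·0.1727 − 2.7995·-1.3510 = +4.1873 (running +24.6563)
  i=4: 2.7995·4.1341 − -1.7103·0.1727 = +11.8685 (running +36.5248)
Area = |Σ|/2 = |36.5248|/2 = 18.2624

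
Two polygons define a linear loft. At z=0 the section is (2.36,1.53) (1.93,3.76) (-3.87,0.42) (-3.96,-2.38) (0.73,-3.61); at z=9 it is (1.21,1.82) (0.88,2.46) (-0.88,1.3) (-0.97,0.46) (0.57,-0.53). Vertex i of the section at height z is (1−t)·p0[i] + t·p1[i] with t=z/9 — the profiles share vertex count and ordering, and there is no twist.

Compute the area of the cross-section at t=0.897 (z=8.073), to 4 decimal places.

Cross-section at t=0.897: each vertex is (1-t)·p0[i] + t·p1[i].
  v1: (1-0.897)·(2.36,1.53) + 0.897·(1.21,1.82) = (1.3284,1.7901)
  v2: (1-0.897)·(1.93,3.76) + 0.897·(0.88,2.46) = (0.9882,2.5939)
  v3: (1-0.897)·(-3.87,0.42) + 0.897·(-0.88,1.3) = (-1.1880,1.2094)
  v4: (1-0.897)·(-3.96,-2.38) + 0.897·(-0.97,0.46) = (-1.2780,0.1675)
  v5: (1-0.897)·(0.73,-3.61) + 0.897·(0.57,-0.53) = (0.5865,-0.8472)
Shoelace sum Σ(x_i·y_{i+1} − x_{i+1}·y_i):
  i=1: 1.3284·2.5939 − 0.9882·1.7901 = +1.6769 (running +1.6769)
  i=2: 0.9882·1.2094 − -1.1880·2.5939 = +4.2765 (running +5.9535)
  i=3: -1.1880·0.1675 − -1.2780·1.2094 = +1.3466 (running +7.3000)
  i=4: -1.2780·-0.8472 − 0.5865·0.1675 = +0.9845 (running +8.2845)
  i=5: 0.5865·1.7901 − 1.3284·-0.8472 = +2.1754 (running +10.4599)
Area = |Σ|/2 = |10.4599|/2 = 5.2300

Area at t=0.897: 5.2300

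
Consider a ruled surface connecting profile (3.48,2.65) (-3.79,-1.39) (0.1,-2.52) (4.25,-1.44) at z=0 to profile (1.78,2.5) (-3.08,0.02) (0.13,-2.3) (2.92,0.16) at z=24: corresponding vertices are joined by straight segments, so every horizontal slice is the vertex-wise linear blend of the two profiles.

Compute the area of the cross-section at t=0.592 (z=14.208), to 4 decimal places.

Area at t=0.592: 16.8397

Cross-section at t=0.592: each vertex is (1-t)·p0[i] + t·p1[i].
  v1: (1-0.592)·(3.48,2.65) + 0.592·(1.78,2.5) = (2.4736,2.5612)
  v2: (1-0.592)·(-3.79,-1.39) + 0.592·(-3.08,0.02) = (-3.3697,-0.5553)
  v3: (1-0.592)·(0.1,-2.52) + 0.592·(0.13,-2.3) = (0.1178,-2.3898)
  v4: (1-0.592)·(4.25,-1.44) + 0.592·(2.92,0.16) = (3.4626,-0.4928)
Shoelace sum Σ(x_i·y_{i+1} − x_{i+1}·y_i):
  i=1: 2.4736·-0.5553 − -3.3697·2.5612 = +7.2569 (running +7.2569)
  i=2: -3.3697·-2.3898 − 0.1178·-0.5553 = +8.1181 (running +15.3750)
  i=3: 0.1178·-0.4928 − 3.4626·-2.3898 = +8.2168 (running +23.5918)
  i=4: 3.4626·2.5612 − 2.4736·-0.4928 = +10.0875 (running +33.6794)
Area = |Σ|/2 = |33.6794|/2 = 16.8397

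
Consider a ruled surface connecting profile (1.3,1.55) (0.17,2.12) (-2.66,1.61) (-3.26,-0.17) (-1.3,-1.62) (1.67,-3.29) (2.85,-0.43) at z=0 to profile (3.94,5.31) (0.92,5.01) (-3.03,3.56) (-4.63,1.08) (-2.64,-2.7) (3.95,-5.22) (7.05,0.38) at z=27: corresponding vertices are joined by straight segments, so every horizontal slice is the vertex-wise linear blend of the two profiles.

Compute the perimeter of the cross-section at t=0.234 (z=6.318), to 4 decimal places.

Cross-section at t=0.234: each vertex is (1-t)·p0[i] + t·p1[i].
  v1: (1-0.234)·(1.3,1.55) + 0.234·(3.94,5.31) = (1.9178,2.4298)
  v2: (1-0.234)·(0.17,2.12) + 0.234·(0.92,5.01) = (0.3455,2.7963)
  v3: (1-0.234)·(-2.66,1.61) + 0.234·(-3.03,3.56) = (-2.7466,2.0663)
  v4: (1-0.234)·(-3.26,-0.17) + 0.234·(-4.63,1.08) = (-3.5806,0.1225)
  v5: (1-0.234)·(-1.3,-1.62) + 0.234·(-2.64,-2.7) = (-1.6136,-1.8727)
  v6: (1-0.234)·(1.67,-3.29) + 0.234·(3.95,-5.22) = (2.2035,-3.7416)
  v7: (1-0.234)·(2.85,-0.43) + 0.234·(7.05,0.38) = (3.8328,-0.2405)
Perimeter = Σ |v_{i+1} − v_i|:
  edge 1→2: √(-1.5723² + 0.3664²) = 1.6144 (running 1.6144)
  edge 2→3: √(-3.0921² + -0.7300²) = 3.1771 (running 4.7915)
  edge 3→4: √(-0.8340² + -1.9438²) = 2.1152 (running 6.9066)
  edge 4→5: √(1.9670² + -1.9952²) = 2.8018 (running 9.7084)
  edge 5→6: √(3.8171² + -1.8689²) = 4.2500 (running 13.9585)
  edge 6→7: √(1.6293² + 3.5012²) = 3.8617 (running 17.8202)
  edge 7→1: √(-1.9150² + 2.6703²) = 3.2860 (running 21.1062)
Perimeter = 21.1062

Perimeter at t=0.234: 21.1062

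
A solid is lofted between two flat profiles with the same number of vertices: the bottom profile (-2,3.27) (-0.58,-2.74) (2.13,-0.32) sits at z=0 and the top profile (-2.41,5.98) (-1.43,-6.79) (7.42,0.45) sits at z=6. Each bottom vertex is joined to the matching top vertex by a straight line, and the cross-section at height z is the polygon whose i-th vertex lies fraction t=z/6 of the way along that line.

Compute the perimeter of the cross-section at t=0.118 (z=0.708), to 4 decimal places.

Cross-section at t=0.118: each vertex is (1-t)·p0[i] + t·p1[i].
  v1: (1-0.118)·(-2,3.27) + 0.118·(-2.41,5.98) = (-2.0484,3.5898)
  v2: (1-0.118)·(-0.58,-2.74) + 0.118·(-1.43,-6.79) = (-0.6803,-3.2179)
  v3: (1-0.118)·(2.13,-0.32) + 0.118·(7.42,0.45) = (2.7542,-0.2291)
Perimeter = Σ |v_{i+1} − v_i|:
  edge 1→2: √(1.3681² + -6.8077²) = 6.9438 (running 6.9438)
  edge 2→3: √(3.4345² + 2.9888²) = 4.5529 (running 11.4967)
  edge 3→1: √(-4.8026² + 3.8189²) = 6.1359 (running 17.6325)
Perimeter = 17.6325

Perimeter at t=0.118: 17.6325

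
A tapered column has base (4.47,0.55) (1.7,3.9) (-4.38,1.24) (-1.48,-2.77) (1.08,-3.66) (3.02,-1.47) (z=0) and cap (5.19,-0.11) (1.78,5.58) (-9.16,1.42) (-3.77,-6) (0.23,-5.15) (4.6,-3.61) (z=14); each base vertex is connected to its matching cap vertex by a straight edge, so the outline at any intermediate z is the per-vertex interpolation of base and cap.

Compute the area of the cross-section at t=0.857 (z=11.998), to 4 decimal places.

Area at t=0.857: 91.3886

Cross-section at t=0.857: each vertex is (1-t)·p0[i] + t·p1[i].
  v1: (1-0.857)·(4.47,0.55) + 0.857·(5.19,-0.11) = (5.0870,-0.0156)
  v2: (1-0.857)·(1.7,3.9) + 0.857·(1.78,5.58) = (1.7686,5.3398)
  v3: (1-0.857)·(-4.38,1.24) + 0.857·(-9.16,1.42) = (-8.4765,1.3943)
  v4: (1-0.857)·(-1.48,-2.77) + 0.857·(-3.77,-6) = (-3.4425,-5.5381)
  v5: (1-0.857)·(1.08,-3.66) + 0.857·(0.23,-5.15) = (0.3516,-4.9369)
  v6: (1-0.857)·(3.02,-1.47) + 0.857·(4.6,-3.61) = (4.3741,-3.3040)
Shoelace sum Σ(x_i·y_{i+1} − x_{i+1}·y_i):
  i=1: 5.0870·5.3398 − 1.7686·-0.0156 = +27.1912 (running +27.1912)
  i=2: 1.7686·1.3943 − -8.4765·5.3398 = +47.7281 (running +74.9193)
  i=3: -8.4765·-5.5381 − -3.4425·1.3943 = +51.7433 (running +126.6626)
  i=4: -3.4425·-4.9369 − 0.3516·-5.5381 = +18.9425 (running +145.6051)
  i=5: 0.3516·-3.3040 − 4.3741·-4.9369 = +20.4329 (running +166.0380)
  i=6: 4.3741·-0.0156 − 5.0870·-3.3040 = +16.7392 (running +182.7772)
Area = |Σ|/2 = |182.7772|/2 = 91.3886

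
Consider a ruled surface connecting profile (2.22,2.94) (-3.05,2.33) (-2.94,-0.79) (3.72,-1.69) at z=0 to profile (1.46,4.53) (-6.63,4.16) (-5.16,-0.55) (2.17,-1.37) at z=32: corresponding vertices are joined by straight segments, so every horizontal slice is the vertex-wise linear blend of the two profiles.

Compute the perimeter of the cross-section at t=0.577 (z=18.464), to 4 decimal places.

Cross-section at t=0.577: each vertex is (1-t)·p0[i] + t·p1[i].
  v1: (1-0.577)·(2.22,2.94) + 0.577·(1.46,4.53) = (1.7815,3.8574)
  v2: (1-0.577)·(-3.05,2.33) + 0.577·(-6.63,4.16) = (-5.1157,3.3859)
  v3: (1-0.577)·(-2.94,-0.79) + 0.577·(-5.16,-0.55) = (-4.2209,-0.6515)
  v4: (1-0.577)·(3.72,-1.69) + 0.577·(2.17,-1.37) = (2.8257,-1.5054)
Perimeter = Σ |v_{i+1} − v_i|:
  edge 1→2: √(-6.8971² + -0.4715²) = 6.9132 (running 6.9132)
  edge 2→3: √(0.8947² + -4.0374²) = 4.1354 (running 11.0486)
  edge 3→4: √(7.0466² + -0.8538²) = 7.0981 (running 18.1468)
  edge 4→1: √(-1.0442² + 5.3628²) = 5.4635 (running 23.6102)
Perimeter = 23.6102

Perimeter at t=0.577: 23.6102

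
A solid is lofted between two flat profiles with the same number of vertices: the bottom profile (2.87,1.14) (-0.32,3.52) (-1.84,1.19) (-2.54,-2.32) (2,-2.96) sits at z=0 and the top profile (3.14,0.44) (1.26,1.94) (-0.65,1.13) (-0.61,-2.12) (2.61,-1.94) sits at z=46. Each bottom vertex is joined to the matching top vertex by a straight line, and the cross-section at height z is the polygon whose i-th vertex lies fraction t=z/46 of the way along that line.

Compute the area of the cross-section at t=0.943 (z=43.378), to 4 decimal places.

Area at t=0.943: 12.6589

Cross-section at t=0.943: each vertex is (1-t)·p0[i] + t·p1[i].
  v1: (1-0.943)·(2.87,1.14) + 0.943·(3.14,0.44) = (3.1246,0.4799)
  v2: (1-0.943)·(-0.32,3.52) + 0.943·(1.26,1.94) = (1.1699,2.0301)
  v3: (1-0.943)·(-1.84,1.19) + 0.943·(-0.65,1.13) = (-0.7178,1.1334)
  v4: (1-0.943)·(-2.54,-2.32) + 0.943·(-0.61,-2.12) = (-0.7200,-2.1314)
  v5: (1-0.943)·(2,-2.96) + 0.943·(2.61,-1.94) = (2.5752,-1.9981)
Shoelace sum Σ(x_i·y_{i+1} − x_{i+1}·y_i):
  i=1: 3.1246·2.0301 − 1.1699·0.4799 = +5.7817 (running +5.7817)
  i=2: 1.1699·1.1334 − -0.7178·2.0301 = +2.7833 (running +8.5650)
  i=3: -0.7178·-2.1314 − -0.7200·1.1334 = +2.3461 (running +10.9110)
  i=4: -0.7200·-1.9981 − 2.5752·-2.1314 = +6.9275 (running +17.8385)
  i=5: 2.5752·0.4799 − 3.1246·-1.9981 = +7.4793 (running +25.3178)
Area = |Σ|/2 = |25.3178|/2 = 12.6589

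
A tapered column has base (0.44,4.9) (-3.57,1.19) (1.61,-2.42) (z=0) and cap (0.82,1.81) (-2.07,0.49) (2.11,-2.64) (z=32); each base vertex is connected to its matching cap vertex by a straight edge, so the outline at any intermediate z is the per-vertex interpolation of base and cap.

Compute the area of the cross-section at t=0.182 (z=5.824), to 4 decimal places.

Area at t=0.182: 14.8881

Cross-section at t=0.182: each vertex is (1-t)·p0[i] + t·p1[i].
  v1: (1-0.182)·(0.44,4.9) + 0.182·(0.82,1.81) = (0.5092,4.3376)
  v2: (1-0.182)·(-3.57,1.19) + 0.182·(-2.07,0.49) = (-3.2970,1.0626)
  v3: (1-0.182)·(1.61,-2.42) + 0.182·(2.11,-2.64) = (1.7010,-2.4600)
Shoelace sum Σ(x_i·y_{i+1} − x_{i+1}·y_i):
  i=1: 0.5092·1.0626 − -3.2970·4.3376 = +14.8422 (running +14.8422)
  i=2: -3.2970·-2.4600 − 1.7010·1.0626 = +6.3033 (running +21.1454)
  i=3: 1.7010·4.3376 − 0.5092·-2.4600 = +8.6308 (running +29.7763)
Area = |Σ|/2 = |29.7763|/2 = 14.8881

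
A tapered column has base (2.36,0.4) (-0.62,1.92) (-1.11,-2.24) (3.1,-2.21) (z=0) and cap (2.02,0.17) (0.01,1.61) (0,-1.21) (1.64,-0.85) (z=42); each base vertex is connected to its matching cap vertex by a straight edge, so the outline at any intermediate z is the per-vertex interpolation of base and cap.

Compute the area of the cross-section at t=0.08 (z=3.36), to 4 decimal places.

Cross-section at t=0.08: each vertex is (1-t)·p0[i] + t·p1[i].
  v1: (1-0.08)·(2.36,0.4) + 0.08·(2.02,0.17) = (2.3328,0.3816)
  v2: (1-0.08)·(-0.62,1.92) + 0.08·(0.01,1.61) = (-0.5696,1.8952)
  v3: (1-0.08)·(-1.11,-2.24) + 0.08·(0,-1.21) = (-1.0212,-2.1576)
  v4: (1-0.08)·(3.1,-2.21) + 0.08·(1.64,-0.85) = (2.9832,-2.1012)
Shoelace sum Σ(x_i·y_{i+1} − x_{i+1}·y_i):
  i=1: 2.3328·1.8952 − -0.5696·0.3816 = +4.6385 (running +4.6385)
  i=2: -0.5696·-2.1576 − -1.0212·1.8952 = +3.1643 (running +7.8028)
  i=3: -1.0212·-2.1012 − 2.9832·-2.1576 = +8.5823 (running +16.3851)
  i=4: 2.9832·0.3816 − 2.3328·-2.1012 = +6.0401 (running +22.4252)
Area = |Σ|/2 = |22.4252|/2 = 11.2126

Area at t=0.08: 11.2126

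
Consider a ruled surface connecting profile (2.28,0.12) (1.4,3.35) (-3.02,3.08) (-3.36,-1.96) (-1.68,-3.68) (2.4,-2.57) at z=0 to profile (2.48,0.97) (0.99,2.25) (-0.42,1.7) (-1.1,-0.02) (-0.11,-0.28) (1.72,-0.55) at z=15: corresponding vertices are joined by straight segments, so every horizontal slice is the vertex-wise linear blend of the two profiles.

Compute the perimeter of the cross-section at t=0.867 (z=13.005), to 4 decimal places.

Cross-section at t=0.867: each vertex is (1-t)·p0[i] + t·p1[i].
  v1: (1-0.867)·(2.28,0.12) + 0.867·(2.48,0.97) = (2.4534,0.8569)
  v2: (1-0.867)·(1.4,3.35) + 0.867·(0.99,2.25) = (1.0445,2.3963)
  v3: (1-0.867)·(-3.02,3.08) + 0.867·(-0.42,1.7) = (-0.7658,1.8835)
  v4: (1-0.867)·(-3.36,-1.96) + 0.867·(-1.1,-0.02) = (-1.4006,-0.2780)
  v5: (1-0.867)·(-1.68,-3.68) + 0.867·(-0.11,-0.28) = (-0.3188,-0.7322)
  v6: (1-0.867)·(2.4,-2.57) + 0.867·(1.72,-0.55) = (1.8104,-0.8187)
Perimeter = Σ |v_{i+1} − v_i|:
  edge 1→2: √(-1.4089² + 1.5394²) = 2.0867 (running 2.0867)
  edge 2→3: √(-1.8103² + -0.5128²) = 1.8815 (running 3.9683)
  edge 3→4: √(-0.6348² + -2.1616²) = 2.2528 (running 6.2211)
  edge 4→5: √(1.0818² + -0.4542²) = 1.1732 (running 7.3944)
  edge 5→6: √(2.1292² + -0.0865²) = 2.1310 (running 9.5254)
  edge 6→1: √(0.6430² + 1.6756²) = 1.7947 (running 11.3201)
Perimeter = 11.3201

Perimeter at t=0.867: 11.3201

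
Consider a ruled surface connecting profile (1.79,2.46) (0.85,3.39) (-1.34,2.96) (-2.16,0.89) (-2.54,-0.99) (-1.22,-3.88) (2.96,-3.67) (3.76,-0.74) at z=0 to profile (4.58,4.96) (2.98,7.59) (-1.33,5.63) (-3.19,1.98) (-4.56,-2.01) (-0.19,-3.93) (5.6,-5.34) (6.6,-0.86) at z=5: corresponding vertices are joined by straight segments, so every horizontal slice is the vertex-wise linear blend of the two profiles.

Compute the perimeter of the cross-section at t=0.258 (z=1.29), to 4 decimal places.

Perimeter at t=0.258: 25.6016

Cross-section at t=0.258: each vertex is (1-t)·p0[i] + t·p1[i].
  v1: (1-0.258)·(1.79,2.46) + 0.258·(4.58,4.96) = (2.5098,3.1050)
  v2: (1-0.258)·(0.85,3.39) + 0.258·(2.98,7.59) = (1.3995,4.4736)
  v3: (1-0.258)·(-1.34,2.96) + 0.258·(-1.33,5.63) = (-1.3374,3.6489)
  v4: (1-0.258)·(-2.16,0.89) + 0.258·(-3.19,1.98) = (-2.4257,1.1712)
  v5: (1-0.258)·(-2.54,-0.99) + 0.258·(-4.56,-2.01) = (-3.0612,-1.2532)
  v6: (1-0.258)·(-1.22,-3.88) + 0.258·(-0.19,-3.93) = (-0.9543,-3.8929)
  v7: (1-0.258)·(2.96,-3.67) + 0.258·(5.6,-5.34) = (3.6411,-4.1009)
  v8: (1-0.258)·(3.76,-0.74) + 0.258·(6.6,-0.86) = (4.4927,-0.7710)
Perimeter = Σ |v_{i+1} − v_i|:
  edge 1→2: √(-1.1103² + 1.3686²) = 1.7623 (running 1.7623)
  edge 2→3: √(-2.7370² + -0.8247²) = 2.8585 (running 4.6208)
  edge 3→4: √(-1.0883² + -2.4776²) = 2.7061 (running 7.3270)
  edge 4→5: √(-0.6354² + -2.4244²) = 2.5063 (running 9.8332)
  edge 5→6: √(2.1069² + -2.6397²) = 3.3775 (running 13.2107)
  edge 6→7: √(4.5954² + -0.2080²) = 4.6001 (running 17.8108)
  edge 7→8: √(0.8516² + 3.3299²) = 3.4371 (running 21.2479)
  edge 8→1: √(-1.9829² + 3.8760²) = 4.3537 (running 25.6016)
Perimeter = 25.6016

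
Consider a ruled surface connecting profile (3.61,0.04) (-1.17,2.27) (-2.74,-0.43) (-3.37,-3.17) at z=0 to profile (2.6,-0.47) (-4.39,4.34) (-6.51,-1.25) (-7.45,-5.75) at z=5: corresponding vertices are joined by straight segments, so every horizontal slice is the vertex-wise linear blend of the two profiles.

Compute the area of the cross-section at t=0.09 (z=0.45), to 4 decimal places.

Cross-section at t=0.09: each vertex is (1-t)·p0[i] + t·p1[i].
  v1: (1-0.09)·(3.61,0.04) + 0.09·(2.6,-0.47) = (3.5191,-0.0059)
  v2: (1-0.09)·(-1.17,2.27) + 0.09·(-4.39,4.34) = (-1.4598,2.4563)
  v3: (1-0.09)·(-2.74,-0.43) + 0.09·(-6.51,-1.25) = (-3.0793,-0.5038)
  v4: (1-0.09)·(-3.37,-3.17) + 0.09·(-7.45,-5.75) = (-3.7372,-3.4022)
Shoelace sum Σ(x_i·y_{i+1} − x_{i+1}·y_i):
  i=1: 3.5191·2.4563 − -1.4598·-0.0059 = +8.6354 (running +8.6354)
  i=2: -1.4598·-0.5038 − -3.0793·2.4563 = +8.2991 (running +16.9345)
  i=3: -3.0793·-3.4022 − -3.7372·-0.5038 = +8.5936 (running +25.5281)
  i=4: -3.7372·-0.0059 − 3.5191·-3.4022 = +11.9947 (running +37.5228)
Area = |Σ|/2 = |37.5228|/2 = 18.7614

Area at t=0.09: 18.7614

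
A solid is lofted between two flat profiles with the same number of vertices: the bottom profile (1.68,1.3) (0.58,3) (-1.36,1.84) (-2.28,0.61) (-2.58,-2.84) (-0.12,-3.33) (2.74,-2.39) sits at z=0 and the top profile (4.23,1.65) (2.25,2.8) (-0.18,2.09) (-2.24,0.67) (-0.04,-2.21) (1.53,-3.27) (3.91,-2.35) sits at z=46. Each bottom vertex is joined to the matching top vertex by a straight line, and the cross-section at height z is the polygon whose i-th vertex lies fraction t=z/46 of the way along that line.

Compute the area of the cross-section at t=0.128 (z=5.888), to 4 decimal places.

Cross-section at t=0.128: each vertex is (1-t)·p0[i] + t·p1[i].
  v1: (1-0.128)·(1.68,1.3) + 0.128·(4.23,1.65) = (2.0064,1.3448)
  v2: (1-0.128)·(0.58,3) + 0.128·(2.25,2.8) = (0.7938,2.9744)
  v3: (1-0.128)·(-1.36,1.84) + 0.128·(-0.18,2.09) = (-1.2090,1.8720)
  v4: (1-0.128)·(-2.28,0.61) + 0.128·(-2.24,0.67) = (-2.2749,0.6177)
  v5: (1-0.128)·(-2.58,-2.84) + 0.128·(-0.04,-2.21) = (-2.2549,-2.7594)
  v6: (1-0.128)·(-0.12,-3.33) + 0.128·(1.53,-3.27) = (0.0912,-3.3223)
  v7: (1-0.128)·(2.74,-2.39) + 0.128·(3.91,-2.35) = (2.8898,-2.3849)
Shoelace sum Σ(x_i·y_{i+1} − x_{i+1}·y_i):
  i=1: 2.0064·2.9744 − 0.7938·1.3448 = +4.9004 (running +4.9004)
  i=2: 0.7938·1.8720 − -1.2090·2.9744 = +5.0818 (running +9.9822)
  i=3: -1.2090·0.6177 − -2.2749·1.8720 = +3.5118 (running +13.4941)
  i=4: -2.2749·-2.7594 − -2.2549·0.6177 = +7.6700 (running +21.1641)
  i=5: -2.2549·-3.3223 − 0.0912·-2.7594 = +7.7431 (running +28.9072)
  i=6: 0.0912·-2.3849 − 2.8898·-3.3223 = +9.3832 (running +38.2904)
  i=7: 2.8898·1.3448 − 2.0064·-2.3849 = +8.6712 (running +46.9615)
Area = |Σ|/2 = |46.9615|/2 = 23.4808

Area at t=0.128: 23.4808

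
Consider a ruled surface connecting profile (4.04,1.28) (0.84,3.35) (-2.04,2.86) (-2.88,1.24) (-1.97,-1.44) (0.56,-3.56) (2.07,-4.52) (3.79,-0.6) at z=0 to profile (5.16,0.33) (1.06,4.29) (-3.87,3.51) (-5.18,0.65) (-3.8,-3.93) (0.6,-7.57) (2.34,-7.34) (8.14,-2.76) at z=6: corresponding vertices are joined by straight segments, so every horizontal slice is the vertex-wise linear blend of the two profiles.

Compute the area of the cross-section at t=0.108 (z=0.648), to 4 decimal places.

Cross-section at t=0.108: each vertex is (1-t)·p0[i] + t·p1[i].
  v1: (1-0.108)·(4.04,1.28) + 0.108·(5.16,0.33) = (4.1610,1.1774)
  v2: (1-0.108)·(0.84,3.35) + 0.108·(1.06,4.29) = (0.8638,3.4515)
  v3: (1-0.108)·(-2.04,2.86) + 0.108·(-3.87,3.51) = (-2.2376,2.9302)
  v4: (1-0.108)·(-2.88,1.24) + 0.108·(-5.18,0.65) = (-3.1284,1.1763)
  v5: (1-0.108)·(-1.97,-1.44) + 0.108·(-3.8,-3.93) = (-2.1676,-1.7089)
  v6: (1-0.108)·(0.56,-3.56) + 0.108·(0.6,-7.57) = (0.5643,-3.9931)
  v7: (1-0.108)·(2.07,-4.52) + 0.108·(2.34,-7.34) = (2.0992,-4.8246)
  v8: (1-0.108)·(3.79,-0.6) + 0.108·(8.14,-2.76) = (4.2598,-0.8333)
Shoelace sum Σ(x_i·y_{i+1} − x_{i+1}·y_i):
  i=1: 4.1610·3.4515 − 0.8638·1.1774 = +13.3446 (running +13.3446)
  i=2: 0.8638·2.9302 − -2.2376·3.4515 = +10.2542 (running +23.5989)
  i=3: -2.2376·1.1763 − -3.1284·2.9302 = +6.5347 (running +30.1336)
  i=4: -3.1284·-1.7089 − -2.1676·1.1763 = +7.8959 (running +38.0296)
  i=5: -2.1676·-3.9931 − 0.5643·-1.7089 = +9.6199 (running +47.6495)
  i=6: 0.5643·-4.8246 − 2.0992·-3.9931 = +5.6595 (running +53.3090)
  i=7: 2.0992·-0.8333 − 4.2598·-4.8246 = +18.8025 (running +72.1115)
  i=8: 4.2598·1.1774 − 4.1610·-0.8333 = +8.4827 (running +80.5942)
Area = |Σ|/2 = |80.5942|/2 = 40.2971

Area at t=0.108: 40.2971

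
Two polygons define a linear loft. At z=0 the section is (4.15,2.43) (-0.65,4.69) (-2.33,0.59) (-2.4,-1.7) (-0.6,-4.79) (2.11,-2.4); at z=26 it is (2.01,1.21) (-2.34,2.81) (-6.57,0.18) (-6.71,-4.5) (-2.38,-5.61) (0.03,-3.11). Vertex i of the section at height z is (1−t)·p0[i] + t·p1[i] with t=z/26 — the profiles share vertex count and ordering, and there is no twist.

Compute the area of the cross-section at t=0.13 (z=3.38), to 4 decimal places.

Cross-section at t=0.13: each vertex is (1-t)·p0[i] + t·p1[i].
  v1: (1-0.13)·(4.15,2.43) + 0.13·(2.01,1.21) = (3.8718,2.2714)
  v2: (1-0.13)·(-0.65,4.69) + 0.13·(-2.34,2.81) = (-0.8697,4.4456)
  v3: (1-0.13)·(-2.33,0.59) + 0.13·(-6.57,0.18) = (-2.8812,0.5367)
  v4: (1-0.13)·(-2.4,-1.7) + 0.13·(-6.71,-4.5) = (-2.9603,-2.0640)
  v5: (1-0.13)·(-0.6,-4.79) + 0.13·(-2.38,-5.61) = (-0.8314,-4.8966)
  v6: (1-0.13)·(2.11,-2.4) + 0.13·(0.03,-3.11) = (1.8396,-2.4923)
Shoelace sum Σ(x_i·y_{i+1} − x_{i+1}·y_i):
  i=1: 3.8718·4.4456 − -0.8697·2.2714 = +19.1879 (running +19.1879)
  i=2: -0.8697·0.5367 − -2.8812·4.4456 = +12.3419 (running +31.5298)
  i=3: -2.8812·-2.0640 − -2.9603·0.5367 = +7.5356 (running +39.0654)
  i=4: -2.9603·-4.8966 − -0.8314·-2.0640 = +12.7794 (running +51.8448)
  i=5: -0.8314·-2.4923 − 1.8396·-4.8966 = +11.0799 (running +62.9247)
  i=6: 1.8396·2.2714 − 3.8718·-2.4923 = +13.8282 (running +76.7528)
Area = |Σ|/2 = |76.7528|/2 = 38.3764

Area at t=0.13: 38.3764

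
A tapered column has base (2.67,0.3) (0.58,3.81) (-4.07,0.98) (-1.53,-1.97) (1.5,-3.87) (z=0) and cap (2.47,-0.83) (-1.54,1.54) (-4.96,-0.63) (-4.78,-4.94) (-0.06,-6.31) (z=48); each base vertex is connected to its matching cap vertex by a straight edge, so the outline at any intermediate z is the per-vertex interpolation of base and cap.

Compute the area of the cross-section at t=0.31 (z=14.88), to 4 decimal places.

Area at t=0.31: 31.0175

Cross-section at t=0.31: each vertex is (1-t)·p0[i] + t·p1[i].
  v1: (1-0.31)·(2.67,0.3) + 0.31·(2.47,-0.83) = (2.6080,-0.0503)
  v2: (1-0.31)·(0.58,3.81) + 0.31·(-1.54,1.54) = (-0.0772,3.1063)
  v3: (1-0.31)·(-4.07,0.98) + 0.31·(-4.96,-0.63) = (-4.3459,0.4809)
  v4: (1-0.31)·(-1.53,-1.97) + 0.31·(-4.78,-4.94) = (-2.5375,-2.8907)
  v5: (1-0.31)·(1.5,-3.87) + 0.31·(-0.06,-6.31) = (1.0164,-4.6264)
Shoelace sum Σ(x_i·y_{i+1} − x_{i+1}·y_i):
  i=1: 2.6080·3.1063 − -0.0772·-0.0503 = +8.0973 (running +8.0973)
  i=2: -0.0772·0.4809 − -4.3459·3.1063 = +13.4625 (running +21.5599)
  i=3: -4.3459·-2.8907 − -2.5375·0.4809 = +13.7830 (running +35.3429)
  i=4: -2.5375·-4.6264 − 1.0164·-2.8907 = +14.6776 (running +50.0205)
  i=5: 1.0164·-0.0503 − 2.6080·-4.6264 = +12.0145 (running +62.0350)
Area = |Σ|/2 = |62.0350|/2 = 31.0175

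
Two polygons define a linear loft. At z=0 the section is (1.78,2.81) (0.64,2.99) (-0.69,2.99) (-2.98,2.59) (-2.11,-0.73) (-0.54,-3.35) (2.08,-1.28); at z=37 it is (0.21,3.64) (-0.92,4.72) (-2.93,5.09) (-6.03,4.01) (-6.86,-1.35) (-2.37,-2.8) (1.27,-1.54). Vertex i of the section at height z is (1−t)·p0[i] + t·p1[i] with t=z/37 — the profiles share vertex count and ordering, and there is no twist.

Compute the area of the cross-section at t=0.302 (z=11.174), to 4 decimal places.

Cross-section at t=0.302: each vertex is (1-t)·p0[i] + t·p1[i].
  v1: (1-0.302)·(1.78,2.81) + 0.302·(0.21,3.64) = (1.3059,3.0607)
  v2: (1-0.302)·(0.64,2.99) + 0.302·(-0.92,4.72) = (0.1689,3.5125)
  v3: (1-0.302)·(-0.69,2.99) + 0.302·(-2.93,5.09) = (-1.3665,3.6242)
  v4: (1-0.302)·(-2.98,2.59) + 0.302·(-6.03,4.01) = (-3.9011,3.0188)
  v5: (1-0.302)·(-2.11,-0.73) + 0.302·(-6.86,-1.35) = (-3.5445,-0.9172)
  v6: (1-0.302)·(-0.54,-3.35) + 0.302·(-2.37,-2.8) = (-1.0927,-3.1839)
  v7: (1-0.302)·(2.08,-1.28) + 0.302·(1.27,-1.54) = (1.8354,-1.3585)
Shoelace sum Σ(x_i·y_{i+1} − x_{i+1}·y_i):
  i=1: 1.3059·3.5125 − 0.1689·3.0607 = +4.0699 (running +4.0699)
  i=2: 0.1689·3.6242 − -1.3665·3.5125 = +5.4118 (running +9.4817)
  i=3: -1.3665·3.0188 − -3.9011·3.6242 = +10.0132 (running +19.4948)
  i=4: -3.9011·-0.9172 − -3.5445·3.0188 = +14.2785 (running +33.7734)
  i=5: -3.5445·-3.1839 − -1.0927·-0.9172 = +10.2831 (running +44.0565)
  i=6: -1.0927·-1.3585 − 1.8354·-3.1839 = +7.3281 (running +51.3845)
  i=7: 1.8354·3.0607 − 1.3059·-1.3585 = +7.3915 (running +58.7760)
Area = |Σ|/2 = |58.7760|/2 = 29.3880

Area at t=0.302: 29.3880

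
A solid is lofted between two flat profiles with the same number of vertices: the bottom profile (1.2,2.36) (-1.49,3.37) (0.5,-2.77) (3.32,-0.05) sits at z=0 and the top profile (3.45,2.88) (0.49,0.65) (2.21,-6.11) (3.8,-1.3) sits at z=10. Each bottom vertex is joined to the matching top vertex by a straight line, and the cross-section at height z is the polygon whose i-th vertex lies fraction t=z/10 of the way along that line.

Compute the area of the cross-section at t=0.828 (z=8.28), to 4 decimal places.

Cross-section at t=0.828: each vertex is (1-t)·p0[i] + t·p1[i].
  v1: (1-0.828)·(1.2,2.36) + 0.828·(3.45,2.88) = (3.0630,2.7906)
  v2: (1-0.828)·(-1.49,3.37) + 0.828·(0.49,0.65) = (0.1494,1.1178)
  v3: (1-0.828)·(0.5,-2.77) + 0.828·(2.21,-6.11) = (1.9159,-5.5355)
  v4: (1-0.828)·(3.32,-0.05) + 0.828·(3.8,-1.3) = (3.7174,-1.0850)
Shoelace sum Σ(x_i·y_{i+1} − x_{i+1}·y_i):
  i=1: 3.0630·1.1178 − 0.1494·2.7906 = +3.0069 (running +3.0069)
  i=2: 0.1494·-5.5355 − 1.9159·1.1178 = -2.9689 (running +0.0380)
  i=3: 1.9159·-1.0850 − 3.7174·-5.5355 = +18.4992 (running +18.5373)
  i=4: 3.7174·2.7906 − 3.0630·-1.0850 = +13.6971 (running +32.2344)
Area = |Σ|/2 = |32.2344|/2 = 16.1172

Area at t=0.828: 16.1172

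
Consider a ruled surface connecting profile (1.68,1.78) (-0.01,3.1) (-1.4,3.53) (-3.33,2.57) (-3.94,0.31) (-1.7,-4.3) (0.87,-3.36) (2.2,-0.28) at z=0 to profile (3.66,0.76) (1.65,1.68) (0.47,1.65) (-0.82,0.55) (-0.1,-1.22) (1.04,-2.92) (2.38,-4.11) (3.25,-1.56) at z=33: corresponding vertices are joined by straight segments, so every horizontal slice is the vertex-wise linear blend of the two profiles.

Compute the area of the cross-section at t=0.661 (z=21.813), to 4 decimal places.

Cross-section at t=0.661: each vertex is (1-t)·p0[i] + t·p1[i].
  v1: (1-0.661)·(1.68,1.78) + 0.661·(3.66,0.76) = (2.9888,1.1058)
  v2: (1-0.661)·(-0.01,3.1) + 0.661·(1.65,1.68) = (1.0873,2.1614)
  v3: (1-0.661)·(-1.4,3.53) + 0.661·(0.47,1.65) = (-0.1639,2.2873)
  v4: (1-0.661)·(-3.33,2.57) + 0.661·(-0.82,0.55) = (-1.6709,1.2348)
  v5: (1-0.661)·(-3.94,0.31) + 0.661·(-0.1,-1.22) = (-1.4018,-0.7013)
  v6: (1-0.661)·(-1.7,-4.3) + 0.661·(1.04,-2.92) = (0.1111,-3.3878)
  v7: (1-0.661)·(0.87,-3.36) + 0.661·(2.38,-4.11) = (1.8681,-3.8558)
  v8: (1-0.661)·(2.2,-0.28) + 0.661·(3.25,-1.56) = (2.8941,-1.1261)
Shoelace sum Σ(x_i·y_{i+1} − x_{i+1}·y_i):
  i=1: 2.9888·2.1614 − 1.0873·1.1058 = +5.2576 (running +5.2576)
  i=2: 1.0873·2.2873 − -0.1639·2.1614 = +2.8412 (running +8.0988)
  i=3: -0.1639·1.2348 − -1.6709·2.2873 = +3.6194 (running +11.7183)
  i=4: -1.6709·-0.7013 − -1.4018·1.2348 = +2.9027 (running +14.6210)
  i=5: -1.4018·-3.3878 − 0.1111·-0.7013 = +4.8269 (running +19.4479)
  i=6: 0.1111·-3.8558 − 1.8681·-3.3878 = +5.9003 (running +25.3481)
  i=7: 1.8681·-1.1261 − 2.8941·-3.8558 = +9.0551 (running +34.4032)
  i=8: 2.8941·1.1058 − 2.9888·-1.1261 = +6.5658 (running +40.9690)
Area = |Σ|/2 = |40.9690|/2 = 20.4845

Area at t=0.661: 20.4845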